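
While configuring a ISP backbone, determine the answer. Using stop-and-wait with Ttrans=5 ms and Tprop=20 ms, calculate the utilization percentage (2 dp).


Given: Ttrans = 5 ms, Tprop = 20 ms
RTT = 2 * Tprop = 2 * 20 = 40 ms
U = Ttrans / (Ttrans + RTT)
U = 5 / (5 + 40)
U = 5 / 45 = 0.111111
U% = 11.11%

11.11


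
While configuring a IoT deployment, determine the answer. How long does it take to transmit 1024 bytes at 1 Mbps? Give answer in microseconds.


Given: packet = 1024 bytes, bandwidth = 1 Mbps
Packet in bits = 1024 * 8 = 8192 bits
Bandwidth = 1 * 10^6 = 1000000 bps
Time = 8192 / 1000000 seconds
Time in us = 8192 * 10^6 / 1000000 = 8192

8192


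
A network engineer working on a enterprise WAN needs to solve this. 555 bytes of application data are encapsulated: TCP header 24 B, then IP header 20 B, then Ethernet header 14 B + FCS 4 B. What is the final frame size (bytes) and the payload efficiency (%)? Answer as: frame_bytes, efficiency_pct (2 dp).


TCP segment = 555 + 24 = 579 B
IP packet = 579 + 20 = 599 B
Ethernet frame = 599 + 14 + 4 = 617 B
Efficiency = app / frame = 555 / 617 = 0.899514 = 89.9514% -> 89.95% (2 dp)

617, 89.95


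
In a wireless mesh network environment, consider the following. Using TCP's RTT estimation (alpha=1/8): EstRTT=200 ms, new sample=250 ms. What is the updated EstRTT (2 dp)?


Given: EstRTT = 200 ms, SampleRTT = 250 ms, alpha = 1/8
New EstRTT = (1 - alpha) * EstRTT + alpha * SampleRTT
(7/8) * 200 = 175
(1/8) * 250 = 31.25
New EstRTT = 175 + 31.25 = 206.25 ms -> 206.25 ms (2 dp)

206.25


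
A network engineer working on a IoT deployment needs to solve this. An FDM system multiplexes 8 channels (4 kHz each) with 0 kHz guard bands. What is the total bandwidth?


Given: 8 channels, 4 kHz each, guard = 0 kHz
Channel bandwidth = 8 * 4 = 32 kHz
Guard bands = 7 gaps * 0 kHz = 0 kHz
Total = 32 + 0 = 32 kHz

32


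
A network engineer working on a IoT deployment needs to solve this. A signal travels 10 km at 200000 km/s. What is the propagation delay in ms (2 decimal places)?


Given: distance = 10 km, speed = 200000 km/s
Delay = distance / speed = 10 / 200000 seconds
Delay in ms = 10 * 1000 / 200000
Delay = 0.0500 ms
Rounded to 2 dp = 0.05 ms

0.05


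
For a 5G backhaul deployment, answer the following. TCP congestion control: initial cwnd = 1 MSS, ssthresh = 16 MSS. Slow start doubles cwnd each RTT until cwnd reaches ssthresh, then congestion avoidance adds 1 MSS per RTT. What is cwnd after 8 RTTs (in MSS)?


RTT 0: cwnd = 1 MSS (initial)
RTT 1: cwnd = 2 MSS (slow start, doubled)
RTT 2: cwnd = 4 MSS (slow start, doubled)
RTT 3: cwnd = 8 MSS (slow start, doubled)
RTT 4: cwnd = 16 MSS (slow start, doubled)
RTT 5: cwnd = 17 MSS (congestion avoidance, +1)
RTT 6: cwnd = 18 MSS (congestion avoidance, +1)
RTT 7: cwnd = 19 MSS (congestion avoidance, +1)
RTT 8: cwnd = 20 MSS (congestion avoidance, +1)

20


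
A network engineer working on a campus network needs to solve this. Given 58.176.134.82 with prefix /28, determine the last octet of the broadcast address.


Given: IP = 58.176.134.82, prefix = /28
Host bits = 32 - 28 = 4
Network last octet = 82 AND mask = 80
Host part size = 2^4 - 1 = 15
Broadcast last octet = 80 OR 15 = 95

95


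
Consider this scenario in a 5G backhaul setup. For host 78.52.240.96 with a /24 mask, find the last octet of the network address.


Given: IP = 78.52.240.96, prefix = /24
Subnet mask = 255.255.255.0
Last octet of IP: 96
Last octet of mask: 0
Network last octet = 96 AND 0 = 0

0


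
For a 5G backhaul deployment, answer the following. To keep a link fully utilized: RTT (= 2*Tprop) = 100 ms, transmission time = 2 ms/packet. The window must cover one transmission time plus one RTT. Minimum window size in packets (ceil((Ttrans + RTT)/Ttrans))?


Given: Ttrans = 2 ms, RTT = 100 ms (= 2 * Tprop, Tprop = 50 ms)
Time until first ACK returns = Ttrans + RTT = 2 + 100 = 102 ms
Need W * Ttrans >= Ttrans + RTT  ->  W >= (Ttrans + RTT) / Ttrans
(Ttrans + RTT) / Ttrans = 102 / 2 = 51
W_min = ceil(51) = 51

51


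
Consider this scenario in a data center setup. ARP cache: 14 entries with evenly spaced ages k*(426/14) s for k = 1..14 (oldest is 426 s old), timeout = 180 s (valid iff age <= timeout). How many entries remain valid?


Ages are k * 426/14 s for k = 1..14 (spacing = 30.4286 s).
Entry k is valid iff k * 426/14 <= 180 iff k <= 14 * 180 / 426 = 5.9155
n_valid = floor(5.9155) = 5
(n_stale = 14 - 5 = 9)

5


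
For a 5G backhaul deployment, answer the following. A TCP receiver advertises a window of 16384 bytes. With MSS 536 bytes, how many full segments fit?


Given: RWND = 16384 bytes, MSS = 536 bytes
Full segments = floor(RWND / MSS)
Full segments = floor(16384 / 536)
Full segments = floor(30.5672) = 30

30


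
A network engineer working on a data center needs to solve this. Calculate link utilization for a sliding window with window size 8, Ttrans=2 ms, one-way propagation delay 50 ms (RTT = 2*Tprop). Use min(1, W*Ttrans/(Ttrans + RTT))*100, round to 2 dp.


Given: W = 8, Ttrans = 2 ms, RTT = 100 ms (= 2 * Tprop, Tprop = 50 ms)
Cycle time = Ttrans + RTT = 2 + 100 = 102 ms (first packet sent until its ACK returns)
W * Ttrans = 8 * 2 = 16 ms of sending per cycle
W * Ttrans / (Ttrans + RTT) = 16 / 102 = 0.156863
U = min(1, 0.156863) = 0.156863
U% = 15.69%

15.69


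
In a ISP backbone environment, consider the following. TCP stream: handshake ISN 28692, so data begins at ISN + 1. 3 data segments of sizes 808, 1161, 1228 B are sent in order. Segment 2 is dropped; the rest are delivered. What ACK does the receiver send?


SYN uses sequence number 28692; first data byte = ISN + 1 = 28693.
Segment 1: SEQ = 28693, len = 808 B, covers [28693, 29500]
Segment 2: SEQ = 29501, len = 1161 B, covers [29501, 30661] [LOST]
Segment 3: SEQ = 30662, len = 1228 B, covers [30662, 31889]
In-order data received: bytes [28693, 29500] (segments 1..1).
Segment 2 missing -> gap begins at byte 29501; later segments buffered out of order.
Cumulative ACK = next expected in-order byte = 28693 + 808 = 29501

29501


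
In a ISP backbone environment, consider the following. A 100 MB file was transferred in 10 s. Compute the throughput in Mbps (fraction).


Given: file = 100 MB, time = 10 s
File in Mb = 100 * 8 = 800 Mb
Throughput = 800 / 10 Mbps
Throughput = 80 Mbps

80


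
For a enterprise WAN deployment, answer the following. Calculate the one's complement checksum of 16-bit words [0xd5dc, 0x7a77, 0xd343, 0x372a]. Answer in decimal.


Given words: [0xd5dc, 0x7a77, 0xd343, 0x372a]
Step 1: Sum all words
Raw sum = 54748 + 31351 + 54083 + 14122 = 154304
Step 2: Fold carry: (23232 + 2) = 23234
One's complement = ~23234 & 0xFFFF = 42301

42301


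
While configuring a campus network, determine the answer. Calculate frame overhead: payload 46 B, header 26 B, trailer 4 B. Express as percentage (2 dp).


Given: payload = 46 B, header = 26 B, trailer = 4 B
Overhead bytes = header + trailer = 26 + 4 = 30
Total frame = payload + overhead = 46 + 30 = 76
Overhead % = 30 / 76 * 100 = 39.4737% -> 39.47% (2 dp)

39.47


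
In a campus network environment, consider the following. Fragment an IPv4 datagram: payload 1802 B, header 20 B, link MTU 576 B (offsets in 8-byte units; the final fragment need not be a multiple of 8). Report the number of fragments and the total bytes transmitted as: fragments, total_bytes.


Max data per non-final fragment = floor((MTU - header)/8)*8 = floor((576 - 20)/8)*8 = floor(556/8)*8 = 552 B
Final fragment needs no 8-byte alignment: it can carry up to MTU - header = 556 B
Non-final fragments needed = ceil((payload - 556) / 552) = ceil(1246/552) = ceil(2.2572) = 3
Number of fragments = 3 + 1 = 4
Fragment sizes (data): 3 * 552 B + 146 B (last, 146 <= 556 OK)
Total bytes sent = payload + n_frags * header = 1802 + 4*20 = 1802 + 80 = 1882 B

4, 1882


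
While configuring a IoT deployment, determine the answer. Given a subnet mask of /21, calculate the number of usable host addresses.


Given: subnet mask /21
Host bits = 32 - 21 = 11
Total addresses = 2^11 = 2048
Usable hosts = 2048 - 2 (network + broadcast) = 2046

2046


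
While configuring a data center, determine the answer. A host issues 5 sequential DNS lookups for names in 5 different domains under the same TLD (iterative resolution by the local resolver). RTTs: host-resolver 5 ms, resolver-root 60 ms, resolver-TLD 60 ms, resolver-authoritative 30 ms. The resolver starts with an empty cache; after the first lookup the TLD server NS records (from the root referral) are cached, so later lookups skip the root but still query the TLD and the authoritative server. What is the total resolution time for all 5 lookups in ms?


Lookup 1 (cold cache): local + root + TLD + auth = 5 + 60 + 60 + 30 = 155 ms
Lookups 2..5 (TLD NS cached -> skip root; new domain -> still ask TLD and auth): local + TLD + auth = 5 + 60 + 30 = 95 ms each
Remaining 4 lookups: 4 * 95 = 380 ms
Total = 155 + 380 = 535 ms

535


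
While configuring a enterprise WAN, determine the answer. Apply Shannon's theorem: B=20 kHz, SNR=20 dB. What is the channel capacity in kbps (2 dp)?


Given: B = 20 kHz, SNR = 20 dB
SNR linear = 10^(20/10) = 100
1 + SNR = 101
log2(101) = 6.6582114828
C = 20 * 1000 * 6.6582114828 = 133164.2297 bps
C = 133.164230 kbps -> 133.16 kbps (2 dp)

133.16


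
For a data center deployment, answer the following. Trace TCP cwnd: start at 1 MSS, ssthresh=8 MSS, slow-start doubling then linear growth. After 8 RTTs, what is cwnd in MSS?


RTT 0: cwnd = 1 MSS (initial)
RTT 1: cwnd = 2 MSS (slow start, doubled)
RTT 2: cwnd = 4 MSS (slow start, doubled)
RTT 3: cwnd = 8 MSS (slow start, doubled)
RTT 4: cwnd = 9 MSS (congestion avoidance, +1)
RTT 5: cwnd = 10 MSS (congestion avoidance, +1)
RTT 6: cwnd = 11 MSS (congestion avoidance, +1)
RTT 7: cwnd = 12 MSS (congestion avoidance, +1)
RTT 8: cwnd = 13 MSS (congestion avoidance, +1)

13


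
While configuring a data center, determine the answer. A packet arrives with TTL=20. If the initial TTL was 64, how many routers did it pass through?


Given: initial TTL = 64, received TTL = 20
Hops = initial TTL - received TTL
Hops = 64 - 20 = 44

44


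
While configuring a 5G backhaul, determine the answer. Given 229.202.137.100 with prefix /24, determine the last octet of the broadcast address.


Given: IP = 229.202.137.100, prefix = /24
Host bits = 32 - 24 = 8
Network last octet = 100 AND mask = 0
Host part size = 2^8 - 1 = 255
Broadcast last octet = 0 OR 255 = 255

255


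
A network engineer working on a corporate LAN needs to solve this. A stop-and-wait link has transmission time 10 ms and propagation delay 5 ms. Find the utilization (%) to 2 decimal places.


Given: Ttrans = 10 ms, Tprop = 5 ms
RTT = 2 * Tprop = 2 * 5 = 10 ms
U = Ttrans / (Ttrans + RTT)
U = 10 / (10 + 10)
U = 10 / 20 = 0.5
U% = 50.00%

50.00


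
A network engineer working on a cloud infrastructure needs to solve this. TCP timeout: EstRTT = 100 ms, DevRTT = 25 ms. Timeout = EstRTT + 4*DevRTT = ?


Given: EstRTT = 100 ms, DevRTT = 25 ms
Timeout = EstRTT + 4 * DevRTT
4 * DevRTT = 4 * 25 = 100
Timeout = 100 + 100 = 200 ms

200


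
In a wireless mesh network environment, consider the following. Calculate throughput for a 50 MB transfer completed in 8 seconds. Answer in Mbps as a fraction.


Given: file = 50 MB, time = 8 s
File in Mb = 50 * 8 = 400 Mb
Throughput = 400 / 8 Mbps
Throughput = 50 Mbps

50


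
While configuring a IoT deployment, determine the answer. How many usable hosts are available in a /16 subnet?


Given: subnet mask /16
Host bits = 32 - 16 = 16
Total addresses = 2^16 = 65536
Usable hosts = 65536 - 2 (network + broadcast) = 65534

65534


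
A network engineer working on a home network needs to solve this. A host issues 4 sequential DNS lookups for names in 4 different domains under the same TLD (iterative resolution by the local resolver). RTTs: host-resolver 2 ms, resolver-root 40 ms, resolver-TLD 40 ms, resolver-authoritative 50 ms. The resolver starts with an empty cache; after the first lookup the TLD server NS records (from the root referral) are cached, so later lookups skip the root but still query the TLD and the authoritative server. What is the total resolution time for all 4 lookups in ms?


Lookup 1 (cold cache): local + root + TLD + auth = 2 + 40 + 40 + 50 = 132 ms
Lookups 2..4 (TLD NS cached -> skip root; new domain -> still ask TLD and auth): local + TLD + auth = 2 + 40 + 50 = 92 ms each
Remaining 3 lookups: 3 * 92 = 276 ms
Total = 132 + 276 = 408 ms

408


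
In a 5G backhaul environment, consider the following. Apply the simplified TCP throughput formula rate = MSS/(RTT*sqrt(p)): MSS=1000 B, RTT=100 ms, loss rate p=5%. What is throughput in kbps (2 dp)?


Given: MSS = 1000 bytes, RTT = 100 ms, loss = 5%
RTT in seconds = 100 / 1000 = 0.1
Loss rate = 5% = 0.05
sqrt(loss) = sqrt(0.05) = 0.223606797750
Throughput (bytes/s) = 1000 / (0.1 * 0.223606797750) = 44721.3595
Throughput (kbps) = 44721.3595 * 8 / 1000 = 357.770876 -> 357.77 kbps (2 dp)

357.77


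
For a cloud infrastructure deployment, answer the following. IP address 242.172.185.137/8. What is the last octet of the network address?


Given: IP = 242.172.185.137, prefix = /8
Subnet mask = 255.0.0.0
Last octet of IP: 137
Last octet of mask: 0
Network last octet = 137 AND 0 = 0

0


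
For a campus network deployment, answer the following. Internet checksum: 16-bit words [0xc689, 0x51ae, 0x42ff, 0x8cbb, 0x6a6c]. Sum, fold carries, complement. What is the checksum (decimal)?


Given words: [0xc689, 0x51ae, 0x42ff, 0x8cbb, 0x6a6c]
Step 1: Sum all words
Raw sum = 50825 + 20910 + 17151 + 36027 + 27244 = 152157
Step 2: Fold carry: (21085 + 2) = 21087
One's complement = ~21087 & 0xFFFF = 44448

44448


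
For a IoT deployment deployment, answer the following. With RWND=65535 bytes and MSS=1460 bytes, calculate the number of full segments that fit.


Given: RWND = 65535 bytes, MSS = 1460 bytes
Full segments = floor(RWND / MSS)
Full segments = floor(65535 / 1460)
Full segments = floor(44.887) = 44

44


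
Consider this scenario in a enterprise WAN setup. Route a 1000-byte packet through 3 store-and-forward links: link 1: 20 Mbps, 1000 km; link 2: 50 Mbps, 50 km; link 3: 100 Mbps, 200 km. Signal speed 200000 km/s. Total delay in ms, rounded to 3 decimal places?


Packet = 1000 bytes = 8000 bits. Store-and-forward: sum (t_trans + t_prop) per link.
Link 1: t_trans = 8000/(20*10^6) s = 0.4000 ms; t_prop = 1000/200000 s = 5.0000 ms; subtotal = 5.4000 ms
Link 2: t_trans = 8000/(50*10^6) s = 0.1600 ms; t_prop = 50/200000 s = 0.2500 ms; subtotal = 0.4100 ms
Link 3: t_trans = 8000/(100*10^6) s = 0.0800 ms; t_prop = 200/200000 s = 1.0000 ms; subtotal = 1.0800 ms
End-to-end = 5.4000 + 0.4100 + 1.0800 = 6.8900 ms -> 6.890 ms (3 dp)

6.890


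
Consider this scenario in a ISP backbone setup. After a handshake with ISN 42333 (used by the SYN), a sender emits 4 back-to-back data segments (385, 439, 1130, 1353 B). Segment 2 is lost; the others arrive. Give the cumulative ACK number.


SYN uses sequence number 42333; first data byte = ISN + 1 = 42334.
Segment 1: SEQ = 42334, len = 385 B, covers [42334, 42718]
Segment 2: SEQ = 42719, len = 439 B, covers [42719, 43157] [LOST]
Segment 3: SEQ = 43158, len = 1130 B, covers [43158, 44287]
Segment 4: SEQ = 44288, len = 1353 B, covers [44288, 45640]
In-order data received: bytes [42334, 42718] (segments 1..1).
Segment 2 missing -> gap begins at byte 42719; later segments buffered out of order.
Cumulative ACK = next expected in-order byte = 42334 + 385 = 42719

42719


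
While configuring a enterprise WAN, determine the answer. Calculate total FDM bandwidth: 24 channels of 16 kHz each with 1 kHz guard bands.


Given: 24 channels, 16 kHz each, guard = 1 kHz
Channel bandwidth = 24 * 16 = 384 kHz
Guard bands = 23 gaps * 1 kHz = 23 kHz
Total = 384 + 23 = 407 kHz

407


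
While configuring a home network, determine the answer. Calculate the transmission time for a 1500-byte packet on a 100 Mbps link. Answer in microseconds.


Given: packet = 1500 bytes, bandwidth = 100 Mbps
Packet in bits = 1500 * 8 = 12000 bits
Bandwidth = 100 * 10^6 = 100000000 bps
Time = 12000 / 100000000 seconds
Time in us = 12000 * 10^6 / 100000000 = 120

120


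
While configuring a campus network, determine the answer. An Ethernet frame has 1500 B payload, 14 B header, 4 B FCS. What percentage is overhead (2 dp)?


Given: payload = 1500 B, header = 14 B, trailer = 4 B
Overhead bytes = header + trailer = 14 + 4 = 18
Total frame = payload + overhead = 1500 + 18 = 1518
Overhead % = 18 / 1518 * 100 = 1.1858% -> 1.19% (2 dp)

1.19


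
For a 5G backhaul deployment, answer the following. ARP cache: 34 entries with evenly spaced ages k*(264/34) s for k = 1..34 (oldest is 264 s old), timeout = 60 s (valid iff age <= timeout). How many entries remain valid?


Ages are k * 264/34 s for k = 1..34 (spacing = 7.7647 s).
Entry k is valid iff k * 264/34 <= 60 iff k <= 34 * 60 / 264 = 7.7273
n_valid = floor(7.7273) = 7
(n_stale = 34 - 7 = 27)

7


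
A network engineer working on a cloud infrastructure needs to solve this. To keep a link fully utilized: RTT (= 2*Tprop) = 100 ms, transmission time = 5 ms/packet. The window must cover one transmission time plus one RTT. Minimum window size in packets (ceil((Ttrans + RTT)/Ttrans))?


Given: Ttrans = 5 ms, RTT = 100 ms (= 2 * Tprop, Tprop = 50 ms)
Time until first ACK returns = Ttrans + RTT = 5 + 100 = 105 ms
Need W * Ttrans >= Ttrans + RTT  ->  W >= (Ttrans + RTT) / Ttrans
(Ttrans + RTT) / Ttrans = 105 / 5 = 21
W_min = ceil(21) = 21

21


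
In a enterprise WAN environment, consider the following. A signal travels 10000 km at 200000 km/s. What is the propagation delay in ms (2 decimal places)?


Given: distance = 10000 km, speed = 200000 km/s
Delay = distance / speed = 10000 / 200000 seconds
Delay in ms = 10000 * 1000 / 200000
Delay = 50.0000 ms
Rounded to 2 dp = 50.00 ms

50.00


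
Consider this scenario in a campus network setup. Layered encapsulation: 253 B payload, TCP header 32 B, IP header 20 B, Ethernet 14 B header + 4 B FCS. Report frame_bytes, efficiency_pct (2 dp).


TCP segment = 253 + 32 = 285 B
IP packet = 285 + 20 = 305 B
Ethernet frame = 305 + 14 + 4 = 323 B
Efficiency = app / frame = 253 / 323 = 0.783282 = 78.3282% -> 78.33% (2 dp)

323, 78.33


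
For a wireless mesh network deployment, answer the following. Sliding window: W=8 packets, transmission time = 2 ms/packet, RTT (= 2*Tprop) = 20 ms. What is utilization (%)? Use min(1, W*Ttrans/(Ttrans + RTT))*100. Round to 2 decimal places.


Given: W = 8, Ttrans = 2 ms, RTT = 20 ms (= 2 * Tprop, Tprop = 10 ms)
Cycle time = Ttrans + RTT = 2 + 20 = 22 ms (first packet sent until its ACK returns)
W * Ttrans = 8 * 2 = 16 ms of sending per cycle
W * Ttrans / (Ttrans + RTT) = 16 / 22 = 0.727273
U = min(1, 0.727273) = 0.727273
U% = 72.73%

72.73


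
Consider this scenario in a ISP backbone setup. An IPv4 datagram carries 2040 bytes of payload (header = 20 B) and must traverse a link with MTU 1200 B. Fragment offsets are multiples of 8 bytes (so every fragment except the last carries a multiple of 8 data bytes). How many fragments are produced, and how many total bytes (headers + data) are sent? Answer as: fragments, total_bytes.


Max data per non-final fragment = floor((MTU - header)/8)*8 = floor((1200 - 20)/8)*8 = floor(1180/8)*8 = 1176 B
Final fragment needs no 8-byte alignment: it can carry up to MTU - header = 1180 B
Non-final fragments needed = ceil((payload - 1180) / 1176) = ceil(860/1176) = ceil(0.7313) = 1
Number of fragments = 1 + 1 = 2
Fragment sizes (data): 1 * 1176 B + 864 B (last, 864 <= 1180 OK)
Total bytes sent = payload + n_frags * header = 2040 + 2*20 = 2040 + 40 = 2080 B

2, 2080


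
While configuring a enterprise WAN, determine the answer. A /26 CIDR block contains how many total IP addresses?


Given: CIDR prefix /26
Host bits = 32 - 26 = 6
Total addresses = 2^6 = 64

64


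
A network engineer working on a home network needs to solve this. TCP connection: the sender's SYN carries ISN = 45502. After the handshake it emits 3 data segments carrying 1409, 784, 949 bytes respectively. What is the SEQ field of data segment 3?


The SYN occupies sequence number ISN = 45502, so the first data byte is ISN + 1 = 45503.
SEQ of data segment i = (ISN + 1) + sum of payload sizes of segments 1..i-1.
Segment 1: SEQ = 45503, payload = 1409 bytes
Segment 2: SEQ = 46912, payload = 784 bytes
Segment 3: SEQ = 47696, payload = 949 bytes
SEQ of segment 3 = 45503 + 1409 + 784 = 47696

47696


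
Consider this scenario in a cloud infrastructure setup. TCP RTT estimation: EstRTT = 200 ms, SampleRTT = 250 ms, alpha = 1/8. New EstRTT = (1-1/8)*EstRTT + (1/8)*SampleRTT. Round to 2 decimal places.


Given: EstRTT = 200 ms, SampleRTT = 250 ms, alpha = 1/8
New EstRTT = (1 - alpha) * EstRTT + alpha * SampleRTT
(7/8) * 200 = 175
(1/8) * 250 = 31.25
New EstRTT = 175 + 31.25 = 206.25 ms -> 206.25 ms (2 dp)

206.25


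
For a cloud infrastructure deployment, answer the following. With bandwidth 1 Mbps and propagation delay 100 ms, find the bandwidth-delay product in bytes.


Given: bandwidth = 1 Mbps, delay = 100 ms
BDP in bits = 1 * 10^6 * 100 / 1000
BDP in bits = 100000
BDP in bytes = 100000 / 8 = 12500

12500


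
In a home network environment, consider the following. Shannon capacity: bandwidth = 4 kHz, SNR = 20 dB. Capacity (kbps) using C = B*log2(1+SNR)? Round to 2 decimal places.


Given: B = 4 kHz, SNR = 20 dB
SNR linear = 10^(20/10) = 100
1 + SNR = 101
log2(101) = 6.6582114828
C = 4 * 1000 * 6.6582114828 = 26632.8459 bps
C = 26.632846 kbps -> 26.63 kbps (2 dp)

26.63


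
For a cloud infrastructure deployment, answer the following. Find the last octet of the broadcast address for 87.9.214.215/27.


Given: IP = 87.9.214.215, prefix = /27
Host bits = 32 - 27 = 5
Network last octet = 215 AND mask = 192
Host part size = 2^5 - 1 = 31
Broadcast last octet = 192 OR 31 = 223

223


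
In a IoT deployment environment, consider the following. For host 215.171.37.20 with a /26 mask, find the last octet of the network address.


Given: IP = 215.171.37.20, prefix = /26
Subnet mask = 255.255.255.192
Last octet of IP: 20
Last octet of mask: 192
Network last octet = 20 AND 192 = 0

0


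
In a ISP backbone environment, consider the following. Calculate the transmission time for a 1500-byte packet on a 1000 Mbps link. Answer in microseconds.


Given: packet = 1500 bytes, bandwidth = 1000 Mbps
Packet in bits = 1500 * 8 = 12000 bits
Bandwidth = 1000 * 10^6 = 1000000000 bps
Time = 12000 / 1000000000 seconds
Time in us = 12000 * 10^6 / 1000000000 = 12

12


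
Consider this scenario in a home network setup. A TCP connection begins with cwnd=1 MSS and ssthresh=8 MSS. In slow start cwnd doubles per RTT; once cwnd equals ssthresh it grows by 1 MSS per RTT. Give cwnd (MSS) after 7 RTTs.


RTT 0: cwnd = 1 MSS (initial)
RTT 1: cwnd = 2 MSS (slow start, doubled)
RTT 2: cwnd = 4 MSS (slow start, doubled)
RTT 3: cwnd = 8 MSS (slow start, doubled)
RTT 4: cwnd = 9 MSS (congestion avoidance, +1)
RTT 5: cwnd = 10 MSS (congestion avoidance, +1)
RTT 6: cwnd = 11 MSS (congestion avoidance, +1)
RTT 7: cwnd = 12 MSS (congestion avoidance, +1)

12


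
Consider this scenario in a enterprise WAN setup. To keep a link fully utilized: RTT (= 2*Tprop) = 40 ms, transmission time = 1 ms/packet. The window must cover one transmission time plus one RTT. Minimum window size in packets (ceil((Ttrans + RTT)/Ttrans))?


Given: Ttrans = 1 ms, RTT = 40 ms (= 2 * Tprop, Tprop = 20 ms)
Time until first ACK returns = Ttrans + RTT = 1 + 40 = 41 ms
Need W * Ttrans >= Ttrans + RTT  ->  W >= (Ttrans + RTT) / Ttrans
(Ttrans + RTT) / Ttrans = 41 / 1 = 41
W_min = ceil(41) = 41

41


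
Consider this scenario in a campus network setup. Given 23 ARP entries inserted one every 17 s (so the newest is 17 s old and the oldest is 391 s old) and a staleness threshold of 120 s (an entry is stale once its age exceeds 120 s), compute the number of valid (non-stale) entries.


Ages are k * 391/23 s for k = 1..23 (spacing = 17.0000 s).
Entry k is valid iff k * 391/23 <= 120 iff k <= 23 * 120 / 391 = 7.0588
n_valid = floor(7.0588) = 7
(n_stale = 23 - 7 = 16)

7


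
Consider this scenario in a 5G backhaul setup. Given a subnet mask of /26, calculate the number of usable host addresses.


Given: subnet mask /26
Host bits = 32 - 26 = 6
Total addresses = 2^6 = 64
Usable hosts = 64 - 2 (network + broadcast) = 62

62


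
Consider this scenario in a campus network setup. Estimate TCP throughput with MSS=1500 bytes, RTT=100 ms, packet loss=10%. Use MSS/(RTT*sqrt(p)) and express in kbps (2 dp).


Given: MSS = 1500 bytes, RTT = 100 ms, loss = 10%
RTT in seconds = 100 / 1000 = 0.1
Loss rate = 10% = 0.1
sqrt(loss) = sqrt(0.1) = 0.316227766017
Throughput (bytes/s) = 1500 / (0.1 * 0.316227766017) = 47434.1649
Throughput (kbps) = 47434.1649 * 8 / 1000 = 379.473319 -> 379.47 kbps (2 dp)

379.47


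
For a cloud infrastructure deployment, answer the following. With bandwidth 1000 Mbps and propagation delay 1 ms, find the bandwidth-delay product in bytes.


Given: bandwidth = 1000 Mbps, delay = 1 ms
BDP in bits = 1000 * 10^6 * 1 / 1000
BDP in bits = 1000000
BDP in bytes = 1000000 / 8 = 125000

125000


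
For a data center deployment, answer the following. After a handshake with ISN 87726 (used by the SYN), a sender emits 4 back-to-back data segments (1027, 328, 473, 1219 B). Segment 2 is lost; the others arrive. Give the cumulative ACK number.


SYN uses sequence number 87726; first data byte = ISN + 1 = 87727.
Segment 1: SEQ = 87727, len = 1027 B, covers [87727, 88753]
Segment 2: SEQ = 88754, len = 328 B, covers [88754, 89081] [LOST]
Segment 3: SEQ = 89082, len = 473 B, covers [89082, 89554]
Segment 4: SEQ = 89555, len = 1219 B, covers [89555, 90773]
In-order data received: bytes [87727, 88753] (segments 1..1).
Segment 2 missing -> gap begins at byte 88754; later segments buffered out of order.
Cumulative ACK = next expected in-order byte = 87727 + 1027 = 88754

88754


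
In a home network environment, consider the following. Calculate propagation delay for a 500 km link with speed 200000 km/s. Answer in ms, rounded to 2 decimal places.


Given: distance = 500 km, speed = 200000 km/s
Delay = distance / speed = 500 / 200000 seconds
Delay in ms = 500 * 1000 / 200000
Delay = 2.5000 ms
Rounded to 2 dp = 2.50 ms

2.50


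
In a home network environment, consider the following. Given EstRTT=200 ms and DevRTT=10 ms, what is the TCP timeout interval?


Given: EstRTT = 200 ms, DevRTT = 10 ms
Timeout = EstRTT + 4 * DevRTT
4 * DevRTT = 4 * 10 = 40
Timeout = 200 + 40 = 240 ms

240


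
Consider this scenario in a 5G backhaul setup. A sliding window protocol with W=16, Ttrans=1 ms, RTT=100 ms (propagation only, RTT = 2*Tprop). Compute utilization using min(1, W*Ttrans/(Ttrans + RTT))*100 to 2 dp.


Given: W = 16, Ttrans = 1 ms, RTT = 100 ms (= 2 * Tprop, Tprop = 50 ms)
Cycle time = Ttrans + RTT = 1 + 100 = 101 ms (first packet sent until its ACK returns)
W * Ttrans = 16 * 1 = 16 ms of sending per cycle
W * Ttrans / (Ttrans + RTT) = 16 / 101 = 0.158416
U = min(1, 0.158416) = 0.158416
U% = 15.84%

15.84


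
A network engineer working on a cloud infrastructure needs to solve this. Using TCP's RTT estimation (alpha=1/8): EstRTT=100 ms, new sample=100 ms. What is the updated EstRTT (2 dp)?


Given: EstRTT = 100 ms, SampleRTT = 100 ms, alpha = 1/8
New EstRTT = (1 - alpha) * EstRTT + alpha * SampleRTT
(7/8) * 100 = 87.5
(1/8) * 100 = 12.5
New EstRTT = 87.5 + 12.5 = 100 ms -> 100.00 ms (2 dp)

100.00


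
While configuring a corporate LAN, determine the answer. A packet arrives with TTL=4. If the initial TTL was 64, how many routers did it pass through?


Given: initial TTL = 64, received TTL = 4
Hops = initial TTL - received TTL
Hops = 64 - 4 = 60

60


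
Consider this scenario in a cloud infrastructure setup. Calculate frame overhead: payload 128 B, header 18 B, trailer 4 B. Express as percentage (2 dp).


Given: payload = 128 B, header = 18 B, trailer = 4 B
Overhead bytes = header + trailer = 18 + 4 = 22
Total frame = payload + overhead = 128 + 22 = 150
Overhead % = 22 / 150 * 100 = 14.6667% -> 14.67% (2 dp)

14.67


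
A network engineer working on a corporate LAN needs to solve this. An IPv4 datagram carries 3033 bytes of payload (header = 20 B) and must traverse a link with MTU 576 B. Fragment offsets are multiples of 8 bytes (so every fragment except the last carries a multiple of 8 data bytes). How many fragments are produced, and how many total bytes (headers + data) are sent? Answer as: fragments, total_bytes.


Max data per non-final fragment = floor((MTU - header)/8)*8 = floor((576 - 20)/8)*8 = floor(556/8)*8 = 552 B
Final fragment needs no 8-byte alignment: it can carry up to MTU - header = 556 B
Non-final fragments needed = ceil((payload - 556) / 552) = ceil(2477/552) = ceil(4.4873) = 5
Number of fragments = 5 + 1 = 6
Fragment sizes (data): 5 * 552 B + 273 B (last, 273 <= 556 OK)
Total bytes sent = payload + n_frags * header = 3033 + 6*20 = 3033 + 120 = 3153 B

6, 3153


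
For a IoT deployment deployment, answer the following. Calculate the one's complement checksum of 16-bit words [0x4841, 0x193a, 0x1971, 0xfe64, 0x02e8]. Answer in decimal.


Given words: [0x4841, 0x193a, 0x1971, 0xfe64, 0x02e8]
Step 1: Sum all words
Raw sum = 18497 + 6458 + 6513 + 65124 + 744 = 97336
Step 2: Fold carry: (31800 + 1) = 31801
One's complement = ~31801 & 0xFFFF = 33734

33734


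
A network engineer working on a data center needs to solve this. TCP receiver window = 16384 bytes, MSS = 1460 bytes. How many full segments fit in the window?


Given: RWND = 16384 bytes, MSS = 1460 bytes
Full segments = floor(RWND / MSS)
Full segments = floor(16384 / 1460)
Full segments = floor(11.2219) = 11

11


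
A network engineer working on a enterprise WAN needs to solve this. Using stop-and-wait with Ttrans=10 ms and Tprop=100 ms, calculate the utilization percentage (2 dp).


Given: Ttrans = 10 ms, Tprop = 100 ms
RTT = 2 * Tprop = 2 * 100 = 200 ms
U = Ttrans / (Ttrans + RTT)
U = 10 / (10 + 200)
U = 10 / 210 = 0.047619
U% = 4.76%

4.76


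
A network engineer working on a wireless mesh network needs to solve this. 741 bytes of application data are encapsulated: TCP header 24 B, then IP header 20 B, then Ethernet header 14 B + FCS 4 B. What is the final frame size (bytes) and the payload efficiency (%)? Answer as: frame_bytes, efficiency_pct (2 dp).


TCP segment = 741 + 24 = 765 B
IP packet = 765 + 20 = 785 B
Ethernet frame = 785 + 14 + 4 = 803 B
Efficiency = app / frame = 741 / 803 = 0.922790 = 92.2790% -> 92.28% (2 dp)

803, 92.28


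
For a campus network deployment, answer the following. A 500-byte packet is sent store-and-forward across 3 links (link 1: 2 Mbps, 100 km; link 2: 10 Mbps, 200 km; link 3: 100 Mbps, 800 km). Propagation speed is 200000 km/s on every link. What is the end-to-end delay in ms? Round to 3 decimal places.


Packet = 500 bytes = 4000 bits. Store-and-forward: sum (t_trans + t_prop) per link.
Link 1: t_trans = 4000/(2*10^6) s = 2.0000 ms; t_prop = 100/200000 s = 0.5000 ms; subtotal = 2.5000 ms
Link 2: t_trans = 4000/(10*10^6) s = 0.4000 ms; t_prop = 200/200000 s = 1.0000 ms; subtotal = 1.4000 ms
Link 3: t_trans = 4000/(100*10^6) s = 0.0400 ms; t_prop = 800/200000 s = 4.0000 ms; subtotal = 4.0400 ms
End-to-end = 2.5000 + 1.4000 + 4.0400 = 7.9400 ms -> 7.940 ms (3 dp)

7.940


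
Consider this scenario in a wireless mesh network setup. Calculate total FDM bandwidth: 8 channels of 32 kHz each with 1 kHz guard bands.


Given: 8 channels, 32 kHz each, guard = 1 kHz
Channel bandwidth = 8 * 32 = 256 kHz
Guard bands = 7 gaps * 1 kHz = 7 kHz
Total = 256 + 7 = 263 kHz

263


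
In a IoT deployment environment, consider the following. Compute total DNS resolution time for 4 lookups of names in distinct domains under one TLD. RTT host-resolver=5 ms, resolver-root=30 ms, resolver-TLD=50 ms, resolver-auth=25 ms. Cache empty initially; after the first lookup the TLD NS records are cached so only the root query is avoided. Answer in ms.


Lookup 1 (cold cache): local + root + TLD + auth = 5 + 30 + 50 + 25 = 110 ms
Lookups 2..4 (TLD NS cached -> skip root; new domain -> still ask TLD and auth): local + TLD + auth = 5 + 50 + 25 = 80 ms each
Remaining 3 lookups: 3 * 80 = 240 ms
Total = 110 + 240 = 350 ms

350


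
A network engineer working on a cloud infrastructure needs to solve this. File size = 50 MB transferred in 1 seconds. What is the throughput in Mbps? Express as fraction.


Given: file = 50 MB, time = 1 s
File in Mb = 50 * 8 = 400 Mb
Throughput = 400 / 1 Mbps
Throughput = 400 Mbps

400


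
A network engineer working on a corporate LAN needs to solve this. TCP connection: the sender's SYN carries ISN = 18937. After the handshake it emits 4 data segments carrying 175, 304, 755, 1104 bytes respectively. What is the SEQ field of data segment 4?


The SYN occupies sequence number ISN = 18937, so the first data byte is ISN + 1 = 18938.
SEQ of data segment i = (ISN + 1) + sum of payload sizes of segments 1..i-1.
Segment 1: SEQ = 18938, payload = 175 bytes
Segment 2: SEQ = 19113, payload = 304 bytes
Segment 3: SEQ = 19417, payload = 755 bytes
Segment 4: SEQ = 20172, payload = 1104 bytes
SEQ of segment 4 = 18938 + 175 + 304 + 755 = 20172

20172


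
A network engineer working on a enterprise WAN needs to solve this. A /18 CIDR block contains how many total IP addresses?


Given: CIDR prefix /18
Host bits = 32 - 18 = 14
Total addresses = 2^14 = 16384

16384


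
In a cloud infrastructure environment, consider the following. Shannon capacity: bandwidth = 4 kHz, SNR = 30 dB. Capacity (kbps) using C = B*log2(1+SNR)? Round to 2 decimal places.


Given: B = 4 kHz, SNR = 30 dB
SNR linear = 10^(30/10) = 1000
1 + SNR = 1001
log2(1001) = 9.9672262588
C = 4 * 1000 * 9.9672262588 = 39868.9050 bps
C = 39.868905 kbps -> 39.87 kbps (2 dp)

39.87


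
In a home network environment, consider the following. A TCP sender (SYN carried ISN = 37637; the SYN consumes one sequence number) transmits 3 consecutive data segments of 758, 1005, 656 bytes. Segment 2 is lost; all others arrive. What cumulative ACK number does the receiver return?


SYN uses sequence number 37637; first data byte = ISN + 1 = 37638.
Segment 1: SEQ = 37638, len = 758 B, covers [37638, 38395]
Segment 2: SEQ = 38396, len = 1005 B, covers [38396, 39400] [LOST]
Segment 3: SEQ = 39401, len = 656 B, covers [39401, 40056]
In-order data received: bytes [37638, 38395] (segments 1..1).
Segment 2 missing -> gap begins at byte 38396; later segments buffered out of order.
Cumulative ACK = next expected in-order byte = 37638 + 758 = 38396

38396


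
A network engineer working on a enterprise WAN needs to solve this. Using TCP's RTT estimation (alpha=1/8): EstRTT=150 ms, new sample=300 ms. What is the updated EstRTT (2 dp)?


Given: EstRTT = 150 ms, SampleRTT = 300 ms, alpha = 1/8
New EstRTT = (1 - alpha) * EstRTT + alpha * SampleRTT
(7/8) * 150 = 131.25
(1/8) * 300 = 37.5
New EstRTT = 131.25 + 37.5 = 168.75 ms -> 168.75 ms (2 dp)

168.75


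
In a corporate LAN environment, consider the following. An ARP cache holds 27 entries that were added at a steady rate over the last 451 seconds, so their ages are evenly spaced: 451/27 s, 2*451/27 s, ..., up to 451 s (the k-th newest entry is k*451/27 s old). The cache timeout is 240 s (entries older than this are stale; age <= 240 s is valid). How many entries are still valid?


Ages are k * 451/27 s for k = 1..27 (spacing = 16.7037 s).
Entry k is valid iff k * 451/27 <= 240 iff k <= 27 * 240 / 451 = 14.3681
n_valid = floor(14.3681) = 14
(n_stale = 27 - 14 = 13)

14


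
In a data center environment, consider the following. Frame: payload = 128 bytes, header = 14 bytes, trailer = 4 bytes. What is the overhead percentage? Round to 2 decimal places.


Given: payload = 128 B, header = 14 B, trailer = 4 B
Overhead bytes = header + trailer = 14 + 4 = 18
Total frame = payload + overhead = 128 + 18 = 146
Overhead % = 18 / 146 * 100 = 12.3288% -> 12.33% (2 dp)

12.33


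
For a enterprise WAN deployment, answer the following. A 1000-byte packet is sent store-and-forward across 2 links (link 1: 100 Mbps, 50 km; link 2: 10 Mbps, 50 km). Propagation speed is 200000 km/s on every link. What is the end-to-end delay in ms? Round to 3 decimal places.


Packet = 1000 bytes = 8000 bits. Store-and-forward: sum (t_trans + t_prop) per link.
Link 1: t_trans = 8000/(100*10^6) s = 0.0800 ms; t_prop = 50/200000 s = 0.2500 ms; subtotal = 0.3300 ms
Link 2: t_trans = 8000/(10*10^6) s = 0.8000 ms; t_prop = 50/200000 s = 0.2500 ms; subtotal = 1.0500 ms
End-to-end = 0.3300 + 1.0500 = 1.3800 ms -> 1.380 ms (3 dp)

1.380


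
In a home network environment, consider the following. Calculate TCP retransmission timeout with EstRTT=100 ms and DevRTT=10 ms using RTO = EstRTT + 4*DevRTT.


Given: EstRTT = 100 ms, DevRTT = 10 ms
Timeout = EstRTT + 4 * DevRTT
4 * DevRTT = 4 * 10 = 40
Timeout = 100 + 40 = 140 ms

140


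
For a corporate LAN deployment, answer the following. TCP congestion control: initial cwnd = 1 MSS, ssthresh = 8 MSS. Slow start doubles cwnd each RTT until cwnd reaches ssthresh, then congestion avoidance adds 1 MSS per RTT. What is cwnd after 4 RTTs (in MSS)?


RTT 0: cwnd = 1 MSS (initial)
RTT 1: cwnd = 2 MSS (slow start, doubled)
RTT 2: cwnd = 4 MSS (slow start, doubled)
RTT 3: cwnd = 8 MSS (slow start, doubled)
RTT 4: cwnd = 9 MSS (congestion avoidance, +1)

9


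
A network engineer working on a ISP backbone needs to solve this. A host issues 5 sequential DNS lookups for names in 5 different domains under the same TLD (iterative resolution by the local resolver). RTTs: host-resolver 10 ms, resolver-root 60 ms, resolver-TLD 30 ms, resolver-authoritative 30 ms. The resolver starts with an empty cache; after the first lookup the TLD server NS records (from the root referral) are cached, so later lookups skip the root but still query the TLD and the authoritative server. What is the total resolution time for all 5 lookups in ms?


Lookup 1 (cold cache): local + root + TLD + auth = 10 + 60 + 30 + 30 = 130 ms
Lookups 2..5 (TLD NS cached -> skip root; new domain -> still ask TLD and auth): local + TLD + auth = 10 + 30 + 30 = 70 ms each
Remaining 4 lookups: 4 * 70 = 280 ms
Total = 130 + 280 = 410 ms

410


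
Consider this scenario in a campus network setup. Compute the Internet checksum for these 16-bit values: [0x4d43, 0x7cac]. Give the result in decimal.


Given words: [0x4d43, 0x7cac]
Step 1: Sum all words
Raw sum = 19779 + 31916 = 51695
One's complement = ~51695 & 0xFFFF = 13840

13840


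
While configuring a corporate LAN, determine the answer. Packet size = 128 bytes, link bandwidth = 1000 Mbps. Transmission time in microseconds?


Given: packet = 128 bytes, bandwidth = 1000 Mbps
Packet in bits = 128 * 8 = 1024 bits
Bandwidth = 1000 * 10^6 = 1000000000 bps
Time = 1024 / 1000000000 seconds
Time in us = 1024 * 10^6 / 1000000000 = 1.024

1.024


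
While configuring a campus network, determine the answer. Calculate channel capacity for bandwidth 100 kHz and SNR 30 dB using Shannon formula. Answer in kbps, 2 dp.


Given: B = 100 kHz, SNR = 30 dB
SNR linear = 10^(30/10) = 1000
1 + SNR = 1001
log2(1001) = 9.9672262588
C = 100 * 1000 * 9.9672262588 = 996722.6259 bps
C = 996.722626 kbps -> 996.72 kbps (2 dp)

996.72


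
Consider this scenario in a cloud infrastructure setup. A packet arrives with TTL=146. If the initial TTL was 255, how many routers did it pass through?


Given: initial TTL = 255, received TTL = 146
Hops = initial TTL - received TTL
Hops = 255 - 146 = 109

109


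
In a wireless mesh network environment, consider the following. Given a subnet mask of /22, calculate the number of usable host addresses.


Given: subnet mask /22
Host bits = 32 - 22 = 10
Total addresses = 2^10 = 1024
Usable hosts = 1024 - 2 (network + broadcast) = 1022

1022
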